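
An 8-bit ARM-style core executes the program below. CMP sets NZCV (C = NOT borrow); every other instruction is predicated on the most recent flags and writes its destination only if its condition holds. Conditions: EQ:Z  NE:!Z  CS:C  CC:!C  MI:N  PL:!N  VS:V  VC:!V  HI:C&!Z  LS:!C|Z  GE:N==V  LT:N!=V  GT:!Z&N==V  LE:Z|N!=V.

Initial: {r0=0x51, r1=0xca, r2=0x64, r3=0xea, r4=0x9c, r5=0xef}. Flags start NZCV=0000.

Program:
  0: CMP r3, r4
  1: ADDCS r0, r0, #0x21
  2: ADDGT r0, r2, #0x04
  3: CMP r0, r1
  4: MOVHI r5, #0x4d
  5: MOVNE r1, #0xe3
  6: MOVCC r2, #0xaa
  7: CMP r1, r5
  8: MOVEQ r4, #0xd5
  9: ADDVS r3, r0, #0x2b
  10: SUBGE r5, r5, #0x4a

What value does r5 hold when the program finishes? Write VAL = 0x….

VAL = 0xef

0: ✓ CMP  NZCV=0010
1: ✓ ADDCS  r0←0x72
2: ✓ ADDGT  r0←0x68
3: ✓ CMP  NZCV=1001
4: · MOVHI
5: ✓ MOVNE  r1←0xe3
6: ✓ MOVCC  r2←0xaa
7: ✓ CMP  NZCV=1000
8: · MOVEQ
9: · ADDVS
10: · SUBGE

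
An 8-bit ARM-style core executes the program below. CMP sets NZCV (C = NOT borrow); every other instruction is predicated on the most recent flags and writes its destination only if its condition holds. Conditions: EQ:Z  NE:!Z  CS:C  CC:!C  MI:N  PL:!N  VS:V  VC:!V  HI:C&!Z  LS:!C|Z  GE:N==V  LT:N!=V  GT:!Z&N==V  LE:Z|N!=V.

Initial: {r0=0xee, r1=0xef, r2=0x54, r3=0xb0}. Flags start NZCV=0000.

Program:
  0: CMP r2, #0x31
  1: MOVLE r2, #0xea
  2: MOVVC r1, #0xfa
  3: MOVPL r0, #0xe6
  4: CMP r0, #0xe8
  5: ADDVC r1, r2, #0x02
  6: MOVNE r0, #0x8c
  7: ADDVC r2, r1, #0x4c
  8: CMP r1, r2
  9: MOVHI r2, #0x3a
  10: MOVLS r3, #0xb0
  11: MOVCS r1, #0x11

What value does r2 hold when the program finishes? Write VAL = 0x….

VAL = 0xa2

0: ✓ CMP  NZCV=0010
1: · MOVLE
2: ✓ MOVVC  r1←0xfa
3: ✓ MOVPL  r0←0xe6
4: ✓ CMP  NZCV=1000
5: ✓ ADDVC  r1←0x56
6: ✓ MOVNE  r0←0x8c
7: ✓ ADDVC  r2←0xa2
8: ✓ CMP  NZCV=1001
9: · MOVHI
10: ✓ MOVLS  r3←0xb0
11: · MOVCS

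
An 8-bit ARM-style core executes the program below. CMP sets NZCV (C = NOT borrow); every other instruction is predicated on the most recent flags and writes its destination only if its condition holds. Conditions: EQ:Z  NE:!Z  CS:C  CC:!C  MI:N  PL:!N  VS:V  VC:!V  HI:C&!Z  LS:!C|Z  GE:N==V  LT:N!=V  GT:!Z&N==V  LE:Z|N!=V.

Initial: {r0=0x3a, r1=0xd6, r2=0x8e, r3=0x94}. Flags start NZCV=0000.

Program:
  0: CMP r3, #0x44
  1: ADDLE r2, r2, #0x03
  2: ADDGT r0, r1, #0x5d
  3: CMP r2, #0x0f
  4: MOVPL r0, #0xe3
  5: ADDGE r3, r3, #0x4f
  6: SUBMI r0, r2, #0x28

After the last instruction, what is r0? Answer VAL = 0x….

VAL = 0x69

0: ✓ CMP  NZCV=0011
1: ✓ ADDLE  r2←0x91
2: · ADDGT
3: ✓ CMP  NZCV=1010
4: · MOVPL
5: · ADDGE
6: ✓ SUBMI  r0←0x69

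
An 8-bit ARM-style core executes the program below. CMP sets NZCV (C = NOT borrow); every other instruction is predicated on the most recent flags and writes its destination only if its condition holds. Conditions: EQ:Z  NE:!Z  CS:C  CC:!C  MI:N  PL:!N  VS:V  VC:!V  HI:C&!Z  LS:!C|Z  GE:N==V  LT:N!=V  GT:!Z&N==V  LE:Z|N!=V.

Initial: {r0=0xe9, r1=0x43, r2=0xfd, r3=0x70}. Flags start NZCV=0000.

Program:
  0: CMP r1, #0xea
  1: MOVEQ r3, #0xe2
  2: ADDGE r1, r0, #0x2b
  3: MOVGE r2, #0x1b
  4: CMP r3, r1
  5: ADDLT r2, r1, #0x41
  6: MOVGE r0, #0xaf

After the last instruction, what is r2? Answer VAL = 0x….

0: ✓ CMP  NZCV=0000
1: · MOVEQ
2: ✓ ADDGE  r1←0x14
3: ✓ MOVGE  r2←0x1b
4: ✓ CMP  NZCV=0010
5: · ADDLT
6: ✓ MOVGE  r0←0xaf

VAL = 0x1b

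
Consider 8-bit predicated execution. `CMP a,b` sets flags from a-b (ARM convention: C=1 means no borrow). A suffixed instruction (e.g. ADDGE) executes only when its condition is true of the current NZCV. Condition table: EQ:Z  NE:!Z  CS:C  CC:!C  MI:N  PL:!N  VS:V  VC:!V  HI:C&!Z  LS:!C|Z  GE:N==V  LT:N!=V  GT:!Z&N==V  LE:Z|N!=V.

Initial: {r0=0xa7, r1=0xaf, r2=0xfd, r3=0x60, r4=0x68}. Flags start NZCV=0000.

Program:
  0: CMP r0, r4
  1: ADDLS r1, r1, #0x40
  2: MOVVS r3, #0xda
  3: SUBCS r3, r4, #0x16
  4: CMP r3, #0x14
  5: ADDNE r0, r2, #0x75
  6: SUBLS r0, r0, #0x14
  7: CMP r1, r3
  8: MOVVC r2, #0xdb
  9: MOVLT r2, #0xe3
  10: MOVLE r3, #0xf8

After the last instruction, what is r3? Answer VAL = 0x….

VAL = 0xf8

0: ✓ CMP  NZCV=0011
1: · ADDLS
2: ✓ MOVVS  r3←0xda
3: ✓ SUBCS  r3←0x52
4: ✓ CMP  NZCV=0010
5: ✓ ADDNE  r0←0x72
6: · SUBLS
7: ✓ CMP  NZCV=0011
8: · MOVVC
9: ✓ MOVLT  r2←0xe3
10: ✓ MOVLE  r3←0xf8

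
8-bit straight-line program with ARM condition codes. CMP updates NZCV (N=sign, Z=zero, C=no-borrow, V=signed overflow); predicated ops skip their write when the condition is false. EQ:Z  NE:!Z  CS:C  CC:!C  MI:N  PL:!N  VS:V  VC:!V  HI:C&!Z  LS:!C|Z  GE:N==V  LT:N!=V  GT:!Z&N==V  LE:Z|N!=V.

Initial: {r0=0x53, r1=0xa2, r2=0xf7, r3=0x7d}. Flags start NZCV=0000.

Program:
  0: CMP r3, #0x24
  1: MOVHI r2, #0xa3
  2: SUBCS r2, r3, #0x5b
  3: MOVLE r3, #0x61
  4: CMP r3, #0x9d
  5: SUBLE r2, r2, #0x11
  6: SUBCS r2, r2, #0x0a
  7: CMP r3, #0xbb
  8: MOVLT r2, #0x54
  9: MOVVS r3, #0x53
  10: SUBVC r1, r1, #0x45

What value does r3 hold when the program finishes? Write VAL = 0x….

VAL = 0x53

0: ✓ CMP  NZCV=0010
1: ✓ MOVHI  r2←0xa3
2: ✓ SUBCS  r2←0x22
3: · MOVLE
4: ✓ CMP  NZCV=1001
5: · SUBLE
6: · SUBCS
7: ✓ CMP  NZCV=1001
8: · MOVLT
9: ✓ MOVVS  r3←0x53
10: · SUBVC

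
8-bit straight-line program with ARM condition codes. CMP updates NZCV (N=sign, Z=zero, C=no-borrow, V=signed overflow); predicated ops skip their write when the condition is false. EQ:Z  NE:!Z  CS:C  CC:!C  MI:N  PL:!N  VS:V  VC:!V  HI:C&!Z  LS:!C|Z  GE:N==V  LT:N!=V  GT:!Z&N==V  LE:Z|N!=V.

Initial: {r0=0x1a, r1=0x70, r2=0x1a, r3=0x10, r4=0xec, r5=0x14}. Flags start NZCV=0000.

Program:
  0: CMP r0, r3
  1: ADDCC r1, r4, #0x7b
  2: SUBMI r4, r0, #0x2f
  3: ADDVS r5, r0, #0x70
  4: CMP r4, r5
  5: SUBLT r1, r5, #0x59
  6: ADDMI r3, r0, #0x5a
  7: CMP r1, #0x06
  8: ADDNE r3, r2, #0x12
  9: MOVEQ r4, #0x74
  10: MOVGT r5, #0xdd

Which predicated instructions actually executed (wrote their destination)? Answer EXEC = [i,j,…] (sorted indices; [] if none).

EXEC = [5,6,8]

[0] flags=0010 → (cmp)
[1] flags=0010 CC?F → skip
[2] flags=0010 MI?F → skip
[3] flags=0010 VS?F → skip
[4] flags=1010 → (cmp)
[5] flags=1010 LT?T → r1=0xbb
[6] flags=1010 MI?T → r3=0x74
[7] flags=1010 → (cmp)
[8] flags=1010 NE?T → r3=0x2c
[9] flags=1010 EQ?F → skip
[10] flags=1010 GT?F → skip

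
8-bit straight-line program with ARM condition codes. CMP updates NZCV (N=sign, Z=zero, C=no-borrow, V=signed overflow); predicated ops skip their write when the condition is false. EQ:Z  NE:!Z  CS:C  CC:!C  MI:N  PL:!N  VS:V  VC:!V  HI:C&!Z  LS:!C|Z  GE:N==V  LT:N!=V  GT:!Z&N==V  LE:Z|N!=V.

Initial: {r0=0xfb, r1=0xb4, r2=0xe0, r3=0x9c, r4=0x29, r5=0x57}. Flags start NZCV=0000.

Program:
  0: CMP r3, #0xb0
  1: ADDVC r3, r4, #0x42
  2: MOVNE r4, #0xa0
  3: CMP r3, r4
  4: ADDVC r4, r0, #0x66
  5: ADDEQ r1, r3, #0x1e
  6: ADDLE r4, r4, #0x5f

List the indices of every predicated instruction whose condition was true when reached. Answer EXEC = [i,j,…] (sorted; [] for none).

EXEC = [1,2]

0: ✓ CMP  NZCV=1000
1: ✓ ADDVC  r3←0x6b
2: ✓ MOVNE  r4←0xa0
3: ✓ CMP  NZCV=1001
4: · ADDVC
5: · ADDEQ
6: · ADDLE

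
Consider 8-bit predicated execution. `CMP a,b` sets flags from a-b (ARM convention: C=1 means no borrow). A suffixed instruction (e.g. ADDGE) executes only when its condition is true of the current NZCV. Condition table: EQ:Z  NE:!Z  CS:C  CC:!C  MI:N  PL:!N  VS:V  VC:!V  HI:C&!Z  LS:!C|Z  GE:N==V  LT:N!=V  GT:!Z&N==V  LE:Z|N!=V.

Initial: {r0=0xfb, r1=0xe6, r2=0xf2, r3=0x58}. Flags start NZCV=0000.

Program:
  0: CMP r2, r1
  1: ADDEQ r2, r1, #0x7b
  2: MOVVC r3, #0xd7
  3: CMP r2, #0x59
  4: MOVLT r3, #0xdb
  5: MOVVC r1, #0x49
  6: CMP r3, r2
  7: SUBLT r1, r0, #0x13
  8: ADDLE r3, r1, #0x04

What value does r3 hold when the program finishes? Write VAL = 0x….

VAL = 0xec

0: ✓ CMP  NZCV=0010
1: · ADDEQ
2: ✓ MOVVC  r3←0xd7
3: ✓ CMP  NZCV=1010
4: ✓ MOVLT  r3←0xdb
5: ✓ MOVVC  r1←0x49
6: ✓ CMP  NZCV=1000
7: ✓ SUBLT  r1←0xe8
8: ✓ ADDLE  r3←0xec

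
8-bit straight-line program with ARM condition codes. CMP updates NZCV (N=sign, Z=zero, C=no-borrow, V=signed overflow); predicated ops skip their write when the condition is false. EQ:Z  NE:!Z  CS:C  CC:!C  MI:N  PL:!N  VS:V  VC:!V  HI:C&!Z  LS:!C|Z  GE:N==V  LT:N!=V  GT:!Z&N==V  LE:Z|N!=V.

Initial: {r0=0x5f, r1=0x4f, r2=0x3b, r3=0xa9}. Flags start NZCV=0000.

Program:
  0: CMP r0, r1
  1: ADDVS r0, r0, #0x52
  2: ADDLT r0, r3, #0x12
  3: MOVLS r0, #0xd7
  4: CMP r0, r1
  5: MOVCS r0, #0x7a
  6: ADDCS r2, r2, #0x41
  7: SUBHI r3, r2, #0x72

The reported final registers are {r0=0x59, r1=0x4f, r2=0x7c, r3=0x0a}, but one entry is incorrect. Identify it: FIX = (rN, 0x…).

FIX = (r0, 0x7a)

0: ✓ CMP  NZCV=0010
1: · ADDVS
2: · ADDLT
3: · MOVLS
4: ✓ CMP  NZCV=0010
5: ✓ MOVCS  r0←0x7a
6: ✓ ADDCS  r2←0x7c
7: ✓ SUBHI  r3←0x0a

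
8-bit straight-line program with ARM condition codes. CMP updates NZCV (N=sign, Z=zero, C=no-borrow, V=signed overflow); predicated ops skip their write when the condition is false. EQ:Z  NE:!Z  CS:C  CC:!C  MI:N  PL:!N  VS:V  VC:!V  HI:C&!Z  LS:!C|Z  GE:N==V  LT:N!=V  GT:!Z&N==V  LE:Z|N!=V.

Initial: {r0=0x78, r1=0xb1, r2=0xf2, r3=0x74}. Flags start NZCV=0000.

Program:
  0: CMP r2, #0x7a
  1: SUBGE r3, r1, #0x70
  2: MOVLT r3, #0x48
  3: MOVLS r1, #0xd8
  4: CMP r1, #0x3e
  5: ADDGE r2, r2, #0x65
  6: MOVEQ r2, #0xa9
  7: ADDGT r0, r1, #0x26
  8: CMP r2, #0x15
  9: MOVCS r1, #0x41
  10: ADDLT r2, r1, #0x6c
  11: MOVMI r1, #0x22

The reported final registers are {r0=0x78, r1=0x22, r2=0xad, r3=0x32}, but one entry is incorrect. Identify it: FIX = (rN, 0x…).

FIX = (r3, 0x48)

0: ✓ CMP  NZCV=0011
1: · SUBGE
2: ✓ MOVLT  r3←0x48
3: · MOVLS
4: ✓ CMP  NZCV=0011
5: · ADDGE
6: · MOVEQ
7: · ADDGT
8: ✓ CMP  NZCV=1010
9: ✓ MOVCS  r1←0x41
10: ✓ ADDLT  r2←0xad
11: ✓ MOVMI  r1←0x22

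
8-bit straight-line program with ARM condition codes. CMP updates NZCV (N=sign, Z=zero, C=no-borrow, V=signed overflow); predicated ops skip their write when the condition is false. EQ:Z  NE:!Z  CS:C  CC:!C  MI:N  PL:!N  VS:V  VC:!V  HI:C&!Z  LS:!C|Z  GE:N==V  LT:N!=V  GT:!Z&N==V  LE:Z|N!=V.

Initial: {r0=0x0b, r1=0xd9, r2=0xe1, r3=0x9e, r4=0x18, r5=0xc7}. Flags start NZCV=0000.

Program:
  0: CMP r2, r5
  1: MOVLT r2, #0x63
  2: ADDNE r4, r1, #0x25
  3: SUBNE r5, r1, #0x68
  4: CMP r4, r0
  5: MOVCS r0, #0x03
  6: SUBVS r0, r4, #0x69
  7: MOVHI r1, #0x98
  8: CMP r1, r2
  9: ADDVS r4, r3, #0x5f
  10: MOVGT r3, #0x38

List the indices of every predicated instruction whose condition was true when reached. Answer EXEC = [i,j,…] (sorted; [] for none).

EXEC = [2,3,5,7]

0: ✓ CMP  NZCV=0010
1: · MOVLT
2: ✓ ADDNE  r4←0xfe
3: ✓ SUBNE  r5←0x71
4: ✓ CMP  NZCV=1010
5: ✓ MOVCS  r0←0x03
6: · SUBVS
7: ✓ MOVHI  r1←0x98
8: ✓ CMP  NZCV=1000
9: · ADDVS
10: · MOVGT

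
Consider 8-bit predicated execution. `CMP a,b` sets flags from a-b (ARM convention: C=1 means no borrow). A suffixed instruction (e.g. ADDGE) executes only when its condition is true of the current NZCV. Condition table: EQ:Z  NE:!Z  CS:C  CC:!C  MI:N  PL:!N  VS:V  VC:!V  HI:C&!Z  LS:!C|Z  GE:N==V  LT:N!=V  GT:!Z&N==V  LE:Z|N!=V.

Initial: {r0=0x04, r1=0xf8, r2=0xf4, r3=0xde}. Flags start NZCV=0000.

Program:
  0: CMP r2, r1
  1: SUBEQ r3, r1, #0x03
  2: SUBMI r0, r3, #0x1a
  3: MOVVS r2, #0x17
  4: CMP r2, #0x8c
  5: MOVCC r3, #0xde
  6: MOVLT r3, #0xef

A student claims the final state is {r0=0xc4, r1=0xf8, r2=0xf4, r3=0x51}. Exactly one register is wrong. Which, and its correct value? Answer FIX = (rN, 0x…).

FIX = (r3, 0xde)

0: ✓ CMP  NZCV=1000
1: · SUBEQ
2: ✓ SUBMI  r0←0xc4
3: · MOVVS
4: ✓ CMP  NZCV=0010
5: · MOVCC
6: · MOVLT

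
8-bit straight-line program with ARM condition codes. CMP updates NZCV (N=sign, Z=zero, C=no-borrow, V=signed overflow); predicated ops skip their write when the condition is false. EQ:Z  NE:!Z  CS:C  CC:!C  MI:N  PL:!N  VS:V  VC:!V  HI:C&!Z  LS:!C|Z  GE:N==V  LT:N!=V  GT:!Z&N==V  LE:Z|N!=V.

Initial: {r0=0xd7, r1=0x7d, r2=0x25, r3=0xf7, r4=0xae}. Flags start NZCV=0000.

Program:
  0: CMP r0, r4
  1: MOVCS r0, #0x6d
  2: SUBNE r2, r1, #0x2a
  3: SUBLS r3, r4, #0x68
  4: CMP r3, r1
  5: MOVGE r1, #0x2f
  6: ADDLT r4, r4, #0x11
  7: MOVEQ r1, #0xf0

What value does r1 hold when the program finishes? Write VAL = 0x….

[0] flags=0010 → (cmp)
[1] flags=0010 CS?T → r0=0x6d
[2] flags=0010 NE?T → r2=0x53
[3] flags=0010 LS?F → skip
[4] flags=0011 → (cmp)
[5] flags=0011 GE?F → skip
[6] flags=0011 LT?T → r4=0xbf
[7] flags=0011 EQ?F → skip

VAL = 0x7d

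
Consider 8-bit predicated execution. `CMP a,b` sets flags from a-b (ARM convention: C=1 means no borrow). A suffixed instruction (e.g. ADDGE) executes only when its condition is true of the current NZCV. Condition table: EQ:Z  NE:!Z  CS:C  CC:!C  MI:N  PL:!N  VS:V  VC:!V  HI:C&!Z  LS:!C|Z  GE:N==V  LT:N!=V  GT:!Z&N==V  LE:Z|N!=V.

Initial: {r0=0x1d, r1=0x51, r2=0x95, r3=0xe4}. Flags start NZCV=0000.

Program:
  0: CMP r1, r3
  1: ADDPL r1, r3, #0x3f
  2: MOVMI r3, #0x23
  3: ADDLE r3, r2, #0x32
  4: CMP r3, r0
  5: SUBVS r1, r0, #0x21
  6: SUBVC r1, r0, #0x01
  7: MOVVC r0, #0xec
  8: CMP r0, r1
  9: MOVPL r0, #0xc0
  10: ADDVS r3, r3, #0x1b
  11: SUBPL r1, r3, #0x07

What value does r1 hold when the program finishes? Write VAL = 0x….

0: ✓ CMP  NZCV=0000
1: ✓ ADDPL  r1←0x23
2: · MOVMI
3: · ADDLE
4: ✓ CMP  NZCV=1010
5: · SUBVS
6: ✓ SUBVC  r1←0x1c
7: ✓ MOVVC  r0←0xec
8: ✓ CMP  NZCV=1010
9: · MOVPL
10: · ADDVS
11: · SUBPL

VAL = 0x1c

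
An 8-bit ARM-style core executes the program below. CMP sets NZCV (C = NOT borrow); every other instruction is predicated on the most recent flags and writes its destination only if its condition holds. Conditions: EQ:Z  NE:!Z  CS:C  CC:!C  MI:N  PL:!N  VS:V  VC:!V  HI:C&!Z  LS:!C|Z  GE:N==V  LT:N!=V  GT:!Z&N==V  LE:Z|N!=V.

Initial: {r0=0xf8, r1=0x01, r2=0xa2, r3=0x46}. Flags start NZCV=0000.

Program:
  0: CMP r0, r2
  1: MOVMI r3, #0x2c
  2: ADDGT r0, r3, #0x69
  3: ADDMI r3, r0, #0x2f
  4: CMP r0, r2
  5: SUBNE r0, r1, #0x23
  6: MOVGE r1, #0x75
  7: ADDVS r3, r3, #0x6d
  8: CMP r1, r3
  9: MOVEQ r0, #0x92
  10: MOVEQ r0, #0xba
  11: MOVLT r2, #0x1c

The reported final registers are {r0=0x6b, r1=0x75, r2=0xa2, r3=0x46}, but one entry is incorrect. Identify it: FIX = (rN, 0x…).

FIX = (r0, 0xde)

[0] flags=0010 → (cmp)
[1] flags=0010 MI?F → skip
[2] flags=0010 GT?T → r0=0xaf
[3] flags=0010 MI?F → skip
[4] flags=0010 → (cmp)
[5] flags=0010 NE?T → r0=0xde
[6] flags=0010 GE?T → r1=0x75
[7] flags=0010 VS?F → skip
[8] flags=0010 → (cmp)
[9] flags=0010 EQ?F → skip
[10] flags=0010 EQ?F → skip
[11] flags=0010 LT?F → skip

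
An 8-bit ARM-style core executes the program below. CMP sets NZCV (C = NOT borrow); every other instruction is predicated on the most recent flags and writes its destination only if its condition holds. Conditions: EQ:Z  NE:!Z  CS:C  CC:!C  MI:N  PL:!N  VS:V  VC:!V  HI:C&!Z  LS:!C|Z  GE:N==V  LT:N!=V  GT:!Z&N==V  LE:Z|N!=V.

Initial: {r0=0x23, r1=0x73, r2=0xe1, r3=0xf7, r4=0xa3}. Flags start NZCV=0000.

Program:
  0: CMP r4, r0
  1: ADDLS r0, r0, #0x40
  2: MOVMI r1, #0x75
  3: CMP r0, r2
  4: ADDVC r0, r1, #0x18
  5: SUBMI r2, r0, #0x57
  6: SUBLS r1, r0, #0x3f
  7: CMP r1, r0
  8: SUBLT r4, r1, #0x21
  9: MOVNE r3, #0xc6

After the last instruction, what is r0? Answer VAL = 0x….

VAL = 0x8d

[0] flags=1010 → (cmp)
[1] flags=1010 LS?F → skip
[2] flags=1010 MI?T → r1=0x75
[3] flags=0000 → (cmp)
[4] flags=0000 VC?T → r0=0x8d
[5] flags=0000 MI?F → skip
[6] flags=0000 LS?T → r1=0x4e
[7] flags=1001 → (cmp)
[8] flags=1001 LT?F → skip
[9] flags=1001 NE?T → r3=0xc6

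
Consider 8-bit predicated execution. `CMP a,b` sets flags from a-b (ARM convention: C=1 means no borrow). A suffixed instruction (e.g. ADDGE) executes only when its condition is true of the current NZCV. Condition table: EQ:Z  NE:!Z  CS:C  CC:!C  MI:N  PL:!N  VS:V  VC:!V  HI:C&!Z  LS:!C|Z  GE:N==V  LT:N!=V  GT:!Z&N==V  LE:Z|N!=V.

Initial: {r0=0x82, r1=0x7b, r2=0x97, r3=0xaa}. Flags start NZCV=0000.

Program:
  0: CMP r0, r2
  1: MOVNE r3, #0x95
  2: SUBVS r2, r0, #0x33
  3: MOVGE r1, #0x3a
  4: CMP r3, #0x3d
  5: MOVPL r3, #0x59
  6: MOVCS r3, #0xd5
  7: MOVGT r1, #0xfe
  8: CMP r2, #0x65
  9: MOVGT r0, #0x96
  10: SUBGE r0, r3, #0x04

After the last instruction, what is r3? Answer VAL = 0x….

0: ✓ CMP  NZCV=1000
1: ✓ MOVNE  r3←0x95
2: · SUBVS
3: · MOVGE
4: ✓ CMP  NZCV=0011
5: ✓ MOVPL  r3←0x59
6: ✓ MOVCS  r3←0xd5
7: · MOVGT
8: ✓ CMP  NZCV=0011
9: · MOVGT
10: · SUBGE

VAL = 0xd5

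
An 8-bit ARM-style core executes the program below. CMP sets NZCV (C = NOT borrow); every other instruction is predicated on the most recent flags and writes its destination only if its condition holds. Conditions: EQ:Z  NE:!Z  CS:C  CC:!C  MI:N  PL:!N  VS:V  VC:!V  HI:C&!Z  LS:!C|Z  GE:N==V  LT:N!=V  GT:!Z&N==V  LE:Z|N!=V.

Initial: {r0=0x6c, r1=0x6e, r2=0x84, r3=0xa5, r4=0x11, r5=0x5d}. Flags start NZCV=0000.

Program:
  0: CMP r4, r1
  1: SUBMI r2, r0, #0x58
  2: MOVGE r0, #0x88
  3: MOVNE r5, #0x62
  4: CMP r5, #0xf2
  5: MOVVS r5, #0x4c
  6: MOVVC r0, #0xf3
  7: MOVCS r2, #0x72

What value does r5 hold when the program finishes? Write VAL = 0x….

VAL = 0x62

0: ✓ CMP  NZCV=1000
1: ✓ SUBMI  r2←0x14
2: · MOVGE
3: ✓ MOVNE  r5←0x62
4: ✓ CMP  NZCV=0000
5: · MOVVS
6: ✓ MOVVC  r0←0xf3
7: · MOVCS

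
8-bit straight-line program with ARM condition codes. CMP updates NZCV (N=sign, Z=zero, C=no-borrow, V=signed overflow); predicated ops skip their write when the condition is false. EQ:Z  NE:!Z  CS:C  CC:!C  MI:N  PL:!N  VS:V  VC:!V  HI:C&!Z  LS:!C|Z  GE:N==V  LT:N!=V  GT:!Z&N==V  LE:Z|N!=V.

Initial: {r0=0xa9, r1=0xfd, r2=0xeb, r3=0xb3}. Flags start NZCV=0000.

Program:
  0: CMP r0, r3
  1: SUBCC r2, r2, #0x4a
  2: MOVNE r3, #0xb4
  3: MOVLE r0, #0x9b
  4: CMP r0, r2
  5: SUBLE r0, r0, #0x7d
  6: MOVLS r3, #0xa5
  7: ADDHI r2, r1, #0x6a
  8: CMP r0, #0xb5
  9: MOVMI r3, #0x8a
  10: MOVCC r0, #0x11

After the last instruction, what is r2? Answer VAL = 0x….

0: ✓ CMP  NZCV=1000
1: ✓ SUBCC  r2←0xa1
2: ✓ MOVNE  r3←0xb4
3: ✓ MOVLE  r0←0x9b
4: ✓ CMP  NZCV=1000
5: ✓ SUBLE  r0←0x1e
6: ✓ MOVLS  r3←0xa5
7: · ADDHI
8: ✓ CMP  NZCV=0000
9: · MOVMI
10: ✓ MOVCC  r0←0x11

VAL = 0xa1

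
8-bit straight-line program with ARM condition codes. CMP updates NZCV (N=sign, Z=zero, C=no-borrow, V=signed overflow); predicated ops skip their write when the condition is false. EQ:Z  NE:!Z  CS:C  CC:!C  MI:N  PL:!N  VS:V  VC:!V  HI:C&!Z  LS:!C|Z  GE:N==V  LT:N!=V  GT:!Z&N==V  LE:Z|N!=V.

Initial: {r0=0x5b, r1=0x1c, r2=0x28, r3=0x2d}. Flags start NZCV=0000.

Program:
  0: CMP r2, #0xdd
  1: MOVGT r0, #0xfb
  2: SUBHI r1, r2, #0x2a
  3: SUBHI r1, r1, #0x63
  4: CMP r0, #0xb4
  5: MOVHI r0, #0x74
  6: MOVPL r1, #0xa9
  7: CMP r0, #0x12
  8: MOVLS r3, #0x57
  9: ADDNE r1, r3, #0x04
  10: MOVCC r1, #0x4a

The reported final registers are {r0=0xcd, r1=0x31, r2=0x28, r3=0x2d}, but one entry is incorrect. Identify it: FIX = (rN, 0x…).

FIX = (r0, 0x74)

0: ✓ CMP  NZCV=0000
1: ✓ MOVGT  r0←0xfb
2: · SUBHI
3: · SUBHI
4: ✓ CMP  NZCV=0010
5: ✓ MOVHI  r0←0x74
6: ✓ MOVPL  r1←0xa9
7: ✓ CMP  NZCV=0010
8: · MOVLS
9: ✓ ADDNE  r1←0x31
10: · MOVCC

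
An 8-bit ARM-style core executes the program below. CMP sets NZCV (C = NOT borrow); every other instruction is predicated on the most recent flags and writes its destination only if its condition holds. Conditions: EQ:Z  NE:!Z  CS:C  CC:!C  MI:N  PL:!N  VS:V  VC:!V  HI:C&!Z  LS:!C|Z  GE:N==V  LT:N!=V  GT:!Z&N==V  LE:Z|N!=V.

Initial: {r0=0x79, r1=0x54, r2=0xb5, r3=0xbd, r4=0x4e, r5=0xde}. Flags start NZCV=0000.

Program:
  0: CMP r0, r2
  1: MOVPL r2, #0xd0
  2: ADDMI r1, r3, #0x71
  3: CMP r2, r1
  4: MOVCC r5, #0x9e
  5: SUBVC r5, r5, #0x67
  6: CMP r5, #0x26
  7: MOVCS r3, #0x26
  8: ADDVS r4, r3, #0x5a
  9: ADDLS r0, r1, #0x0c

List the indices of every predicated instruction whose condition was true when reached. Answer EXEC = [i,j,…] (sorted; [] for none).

0: ✓ CMP  NZCV=1001
1: · MOVPL
2: ✓ ADDMI  r1←0x2e
3: ✓ CMP  NZCV=1010
4: · MOVCC
5: ✓ SUBVC  r5←0x77
6: ✓ CMP  NZCV=0010
7: ✓ MOVCS  r3←0x26
8: · ADDVS
9: · ADDLS

EXEC = [2,5,7]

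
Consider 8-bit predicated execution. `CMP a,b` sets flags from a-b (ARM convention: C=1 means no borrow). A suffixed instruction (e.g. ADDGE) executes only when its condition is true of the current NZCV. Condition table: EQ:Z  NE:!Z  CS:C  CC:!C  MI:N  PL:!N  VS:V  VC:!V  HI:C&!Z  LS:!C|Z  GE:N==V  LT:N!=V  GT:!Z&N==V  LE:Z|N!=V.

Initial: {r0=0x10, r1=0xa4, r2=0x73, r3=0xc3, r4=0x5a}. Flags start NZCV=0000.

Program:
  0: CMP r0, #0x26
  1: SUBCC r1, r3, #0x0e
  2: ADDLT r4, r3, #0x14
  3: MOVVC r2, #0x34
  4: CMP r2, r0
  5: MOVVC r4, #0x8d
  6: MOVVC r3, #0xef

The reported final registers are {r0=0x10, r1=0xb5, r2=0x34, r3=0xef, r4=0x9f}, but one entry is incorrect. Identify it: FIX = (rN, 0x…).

FIX = (r4, 0x8d)

0: ✓ CMP  NZCV=1000
1: ✓ SUBCC  r1←0xb5
2: ✓ ADDLT  r4←0xd7
3: ✓ MOVVC  r2←0x34
4: ✓ CMP  NZCV=0010
5: ✓ MOVVC  r4←0x8d
6: ✓ MOVVC  r3←0xef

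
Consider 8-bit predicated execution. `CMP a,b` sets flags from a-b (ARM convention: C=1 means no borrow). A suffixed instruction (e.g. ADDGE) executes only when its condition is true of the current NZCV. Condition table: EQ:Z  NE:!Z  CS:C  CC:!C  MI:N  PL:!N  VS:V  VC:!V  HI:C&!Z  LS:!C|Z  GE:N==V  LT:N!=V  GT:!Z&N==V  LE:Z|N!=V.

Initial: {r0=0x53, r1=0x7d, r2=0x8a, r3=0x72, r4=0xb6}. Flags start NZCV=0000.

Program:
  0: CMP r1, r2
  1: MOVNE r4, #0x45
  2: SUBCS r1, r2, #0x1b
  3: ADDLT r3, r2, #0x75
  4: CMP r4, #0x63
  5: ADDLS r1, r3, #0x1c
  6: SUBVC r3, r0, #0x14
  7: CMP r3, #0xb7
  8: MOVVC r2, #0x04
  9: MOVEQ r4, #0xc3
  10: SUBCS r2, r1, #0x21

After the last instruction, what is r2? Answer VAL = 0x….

VAL = 0x8a

0: ✓ CMP  NZCV=1001
1: ✓ MOVNE  r4←0x45
2: · SUBCS
3: · ADDLT
4: ✓ CMP  NZCV=1000
5: ✓ ADDLS  r1←0x8e
6: ✓ SUBVC  r3←0x3f
7: ✓ CMP  NZCV=1001
8: · MOVVC
9: · MOVEQ
10: · SUBCS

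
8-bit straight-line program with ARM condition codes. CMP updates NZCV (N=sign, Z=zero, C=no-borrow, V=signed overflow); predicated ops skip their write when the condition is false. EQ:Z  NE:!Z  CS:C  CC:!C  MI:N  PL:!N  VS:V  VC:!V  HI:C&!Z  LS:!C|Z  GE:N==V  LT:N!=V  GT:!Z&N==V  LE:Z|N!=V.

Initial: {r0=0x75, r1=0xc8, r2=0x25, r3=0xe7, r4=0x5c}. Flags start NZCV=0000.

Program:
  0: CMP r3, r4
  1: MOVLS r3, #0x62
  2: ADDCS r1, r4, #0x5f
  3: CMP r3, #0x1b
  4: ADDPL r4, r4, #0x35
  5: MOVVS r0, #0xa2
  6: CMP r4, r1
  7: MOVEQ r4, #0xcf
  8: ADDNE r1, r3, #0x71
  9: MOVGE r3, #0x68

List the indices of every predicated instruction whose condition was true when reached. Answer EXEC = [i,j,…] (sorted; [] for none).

EXEC = [2,8,9]

[0] flags=1010 → (cmp)
[1] flags=1010 LS?F → skip
[2] flags=1010 CS?T → r1=0xbb
[3] flags=1010 → (cmp)
[4] flags=1010 PL?F → skip
[5] flags=1010 VS?F → skip
[6] flags=1001 → (cmp)
[7] flags=1001 EQ?F → skip
[8] flags=1001 NE?T → r1=0x58
[9] flags=1001 GE?T → r3=0x68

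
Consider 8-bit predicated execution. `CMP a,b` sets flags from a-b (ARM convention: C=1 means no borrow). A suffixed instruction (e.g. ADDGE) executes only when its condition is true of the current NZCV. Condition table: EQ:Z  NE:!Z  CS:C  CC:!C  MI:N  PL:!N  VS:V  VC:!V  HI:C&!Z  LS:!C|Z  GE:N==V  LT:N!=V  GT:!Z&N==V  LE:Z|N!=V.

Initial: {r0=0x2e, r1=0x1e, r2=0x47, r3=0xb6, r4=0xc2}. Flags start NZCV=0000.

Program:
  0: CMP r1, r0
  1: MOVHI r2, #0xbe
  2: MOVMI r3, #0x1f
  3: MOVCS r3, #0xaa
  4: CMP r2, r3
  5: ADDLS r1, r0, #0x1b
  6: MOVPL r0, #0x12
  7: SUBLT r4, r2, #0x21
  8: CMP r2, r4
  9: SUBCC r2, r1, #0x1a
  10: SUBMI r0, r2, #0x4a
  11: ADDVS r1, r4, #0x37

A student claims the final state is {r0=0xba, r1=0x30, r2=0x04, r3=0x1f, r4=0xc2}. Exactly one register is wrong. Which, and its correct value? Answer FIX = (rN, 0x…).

0: ✓ CMP  NZCV=1000
1: · MOVHI
2: ✓ MOVMI  r3←0x1f
3: · MOVCS
4: ✓ CMP  NZCV=0010
5: · ADDLS
6: ✓ MOVPL  r0←0x12
7: · SUBLT
8: ✓ CMP  NZCV=1001
9: ✓ SUBCC  r2←0x04
10: ✓ SUBMI  r0←0xba
11: ✓ ADDVS  r1←0xf9

FIX = (r1, 0xf9)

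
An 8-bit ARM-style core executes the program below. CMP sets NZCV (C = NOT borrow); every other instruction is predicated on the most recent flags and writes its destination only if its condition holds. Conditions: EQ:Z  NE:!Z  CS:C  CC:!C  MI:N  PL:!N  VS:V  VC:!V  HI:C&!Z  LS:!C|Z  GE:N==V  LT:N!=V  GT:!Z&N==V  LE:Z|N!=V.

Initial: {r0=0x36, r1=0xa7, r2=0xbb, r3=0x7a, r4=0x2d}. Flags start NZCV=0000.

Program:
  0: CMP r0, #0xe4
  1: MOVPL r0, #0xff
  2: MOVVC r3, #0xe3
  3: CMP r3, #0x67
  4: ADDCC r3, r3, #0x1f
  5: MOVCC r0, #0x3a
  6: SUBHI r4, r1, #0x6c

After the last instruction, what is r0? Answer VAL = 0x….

VAL = 0xff

0: ✓ CMP  NZCV=0000
1: ✓ MOVPL  r0←0xff
2: ✓ MOVVC  r3←0xe3
3: ✓ CMP  NZCV=0011
4: · ADDCC
5: · MOVCC
6: ✓ SUBHI  r4←0x3b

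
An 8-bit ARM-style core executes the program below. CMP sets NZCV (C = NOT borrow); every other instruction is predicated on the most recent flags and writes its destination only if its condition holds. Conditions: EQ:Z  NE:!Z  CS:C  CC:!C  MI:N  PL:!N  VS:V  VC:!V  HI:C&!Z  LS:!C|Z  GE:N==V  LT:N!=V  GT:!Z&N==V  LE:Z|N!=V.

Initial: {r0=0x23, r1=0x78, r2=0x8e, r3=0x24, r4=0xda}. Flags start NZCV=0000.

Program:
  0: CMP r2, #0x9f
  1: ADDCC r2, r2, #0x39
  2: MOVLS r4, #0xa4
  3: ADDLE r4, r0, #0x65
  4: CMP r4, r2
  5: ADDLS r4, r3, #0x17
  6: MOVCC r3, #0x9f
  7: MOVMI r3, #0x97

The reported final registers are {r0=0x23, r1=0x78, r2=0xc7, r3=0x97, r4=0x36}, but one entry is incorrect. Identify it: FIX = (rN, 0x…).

0: ✓ CMP  NZCV=1000
1: ✓ ADDCC  r2←0xc7
2: ✓ MOVLS  r4←0xa4
3: ✓ ADDLE  r4←0x88
4: ✓ CMP  NZCV=1000
5: ✓ ADDLS  r4←0x3b
6: ✓ MOVCC  r3←0x9f
7: ✓ MOVMI  r3←0x97

FIX = (r4, 0x3b)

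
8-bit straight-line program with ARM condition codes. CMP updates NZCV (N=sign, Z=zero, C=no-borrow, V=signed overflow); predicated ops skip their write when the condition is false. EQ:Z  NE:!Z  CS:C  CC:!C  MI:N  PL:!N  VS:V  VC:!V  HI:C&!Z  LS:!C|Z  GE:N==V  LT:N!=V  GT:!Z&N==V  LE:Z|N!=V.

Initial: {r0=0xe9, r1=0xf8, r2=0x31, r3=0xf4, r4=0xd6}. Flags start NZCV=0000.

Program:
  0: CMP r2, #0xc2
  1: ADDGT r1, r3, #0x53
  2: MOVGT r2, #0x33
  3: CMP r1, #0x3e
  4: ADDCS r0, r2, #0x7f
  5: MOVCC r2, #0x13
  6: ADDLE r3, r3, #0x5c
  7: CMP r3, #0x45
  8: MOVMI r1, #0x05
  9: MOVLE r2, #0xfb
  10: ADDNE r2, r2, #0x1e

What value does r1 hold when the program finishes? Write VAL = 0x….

[0] flags=0000 → (cmp)
[1] flags=0000 GT?T → r1=0x47
[2] flags=0000 GT?T → r2=0x33
[3] flags=0010 → (cmp)
[4] flags=0010 CS?T → r0=0xb2
[5] flags=0010 CC?F → skip
[6] flags=0010 LE?F → skip
[7] flags=1010 → (cmp)
[8] flags=1010 MI?T → r1=0x05
[9] flags=1010 LE?T → r2=0xfb
[10] flags=1010 NE?T → r2=0x19

VAL = 0x05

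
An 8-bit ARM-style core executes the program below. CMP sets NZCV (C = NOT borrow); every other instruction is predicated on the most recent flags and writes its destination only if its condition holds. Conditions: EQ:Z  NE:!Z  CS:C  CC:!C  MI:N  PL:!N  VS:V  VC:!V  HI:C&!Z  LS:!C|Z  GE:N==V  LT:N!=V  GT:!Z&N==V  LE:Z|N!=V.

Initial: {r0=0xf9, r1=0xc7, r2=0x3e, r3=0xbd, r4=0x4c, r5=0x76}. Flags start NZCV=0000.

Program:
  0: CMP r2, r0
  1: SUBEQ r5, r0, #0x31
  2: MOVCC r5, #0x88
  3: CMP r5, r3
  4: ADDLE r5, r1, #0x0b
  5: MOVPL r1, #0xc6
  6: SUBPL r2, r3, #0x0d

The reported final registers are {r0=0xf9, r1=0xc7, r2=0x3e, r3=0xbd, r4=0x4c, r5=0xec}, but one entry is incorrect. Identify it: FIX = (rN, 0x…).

0: ✓ CMP  NZCV=0000
1: · SUBEQ
2: ✓ MOVCC  r5←0x88
3: ✓ CMP  NZCV=1000
4: ✓ ADDLE  r5←0xd2
5: · MOVPL
6: · SUBPL

FIX = (r5, 0xd2)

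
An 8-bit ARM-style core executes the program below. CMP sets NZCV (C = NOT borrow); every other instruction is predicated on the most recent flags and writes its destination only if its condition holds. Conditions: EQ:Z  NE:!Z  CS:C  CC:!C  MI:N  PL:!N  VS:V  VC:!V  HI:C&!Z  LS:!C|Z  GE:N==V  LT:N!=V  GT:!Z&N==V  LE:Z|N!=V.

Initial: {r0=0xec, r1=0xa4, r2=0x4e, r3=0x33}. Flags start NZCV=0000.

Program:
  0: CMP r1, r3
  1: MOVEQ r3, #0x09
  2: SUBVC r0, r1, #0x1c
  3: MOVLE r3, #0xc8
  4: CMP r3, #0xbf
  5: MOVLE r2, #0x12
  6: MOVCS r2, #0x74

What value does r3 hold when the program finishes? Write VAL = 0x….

0: ✓ CMP  NZCV=0011
1: · MOVEQ
2: · SUBVC
3: ✓ MOVLE  r3←0xc8
4: ✓ CMP  NZCV=0010
5: · MOVLE
6: ✓ MOVCS  r2←0x74

VAL = 0xc8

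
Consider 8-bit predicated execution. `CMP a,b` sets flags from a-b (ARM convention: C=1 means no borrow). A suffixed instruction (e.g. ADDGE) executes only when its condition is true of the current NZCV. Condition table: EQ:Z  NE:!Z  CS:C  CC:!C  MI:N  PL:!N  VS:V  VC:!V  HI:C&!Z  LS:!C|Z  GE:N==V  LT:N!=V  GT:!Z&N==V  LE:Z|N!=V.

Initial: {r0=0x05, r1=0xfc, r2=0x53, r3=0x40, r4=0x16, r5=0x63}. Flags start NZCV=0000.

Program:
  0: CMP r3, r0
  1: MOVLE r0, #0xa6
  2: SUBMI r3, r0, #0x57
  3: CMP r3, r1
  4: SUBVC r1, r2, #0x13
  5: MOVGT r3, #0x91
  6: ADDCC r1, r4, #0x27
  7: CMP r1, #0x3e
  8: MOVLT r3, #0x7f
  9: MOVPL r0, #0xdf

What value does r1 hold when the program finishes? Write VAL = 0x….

VAL = 0x3d

0: ✓ CMP  NZCV=0010
1: · MOVLE
2: · SUBMI
3: ✓ CMP  NZCV=0000
4: ✓ SUBVC  r1←0x40
5: ✓ MOVGT  r3←0x91
6: ✓ ADDCC  r1←0x3d
7: ✓ CMP  NZCV=1000
8: ✓ MOVLT  r3←0x7f
9: · MOVPL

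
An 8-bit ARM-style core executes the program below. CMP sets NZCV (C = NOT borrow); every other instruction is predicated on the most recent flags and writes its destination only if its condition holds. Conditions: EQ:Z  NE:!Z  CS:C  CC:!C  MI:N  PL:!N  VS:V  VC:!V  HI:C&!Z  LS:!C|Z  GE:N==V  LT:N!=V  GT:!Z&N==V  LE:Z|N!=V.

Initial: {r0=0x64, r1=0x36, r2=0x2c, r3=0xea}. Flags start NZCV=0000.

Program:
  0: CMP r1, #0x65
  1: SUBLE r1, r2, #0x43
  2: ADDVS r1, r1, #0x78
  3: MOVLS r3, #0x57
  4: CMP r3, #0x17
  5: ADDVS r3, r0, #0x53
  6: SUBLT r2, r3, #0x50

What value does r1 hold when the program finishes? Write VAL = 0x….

0: ✓ CMP  NZCV=1000
1: ✓ SUBLE  r1←0xe9
2: · ADDVS
3: ✓ MOVLS  r3←0x57
4: ✓ CMP  NZCV=0010
5: · ADDVS
6: · SUBLT

VAL = 0xe9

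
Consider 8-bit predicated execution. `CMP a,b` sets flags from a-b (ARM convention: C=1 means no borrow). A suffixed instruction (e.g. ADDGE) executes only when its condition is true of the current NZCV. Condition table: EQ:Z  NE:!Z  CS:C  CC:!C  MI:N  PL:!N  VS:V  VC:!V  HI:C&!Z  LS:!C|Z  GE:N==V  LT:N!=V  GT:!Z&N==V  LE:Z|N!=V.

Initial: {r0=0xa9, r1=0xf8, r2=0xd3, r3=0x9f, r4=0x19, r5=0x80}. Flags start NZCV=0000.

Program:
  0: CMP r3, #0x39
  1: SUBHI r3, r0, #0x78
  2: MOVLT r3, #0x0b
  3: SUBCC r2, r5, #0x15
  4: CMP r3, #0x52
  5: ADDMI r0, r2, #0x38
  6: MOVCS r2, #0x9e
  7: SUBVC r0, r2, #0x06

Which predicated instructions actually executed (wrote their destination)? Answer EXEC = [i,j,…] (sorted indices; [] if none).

EXEC = [1,2,5,7]

0: ✓ CMP  NZCV=0011
1: ✓ SUBHI  r3←0x31
2: ✓ MOVLT  r3←0x0b
3: · SUBCC
4: ✓ CMP  NZCV=1000
5: ✓ ADDMI  r0←0x0b
6: · MOVCS
7: ✓ SUBVC  r0←0xcd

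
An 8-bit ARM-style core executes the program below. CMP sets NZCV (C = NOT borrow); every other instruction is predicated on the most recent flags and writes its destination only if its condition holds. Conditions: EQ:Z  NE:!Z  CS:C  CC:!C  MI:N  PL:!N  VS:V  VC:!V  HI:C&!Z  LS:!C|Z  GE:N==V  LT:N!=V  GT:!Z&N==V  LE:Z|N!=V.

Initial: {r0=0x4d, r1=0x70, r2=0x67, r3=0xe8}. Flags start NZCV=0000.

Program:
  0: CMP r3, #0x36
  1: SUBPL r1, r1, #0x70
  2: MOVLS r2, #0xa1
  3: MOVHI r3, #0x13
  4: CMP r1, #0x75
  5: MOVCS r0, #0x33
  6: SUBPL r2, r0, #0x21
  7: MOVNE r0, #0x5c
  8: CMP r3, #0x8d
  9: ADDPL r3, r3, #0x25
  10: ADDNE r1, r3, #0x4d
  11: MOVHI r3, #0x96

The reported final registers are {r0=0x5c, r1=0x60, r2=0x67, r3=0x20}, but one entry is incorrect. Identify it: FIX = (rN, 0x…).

0: ✓ CMP  NZCV=1010
1: · SUBPL
2: · MOVLS
3: ✓ MOVHI  r3←0x13
4: ✓ CMP  NZCV=1000
5: · MOVCS
6: · SUBPL
7: ✓ MOVNE  r0←0x5c
8: ✓ CMP  NZCV=1001
9: · ADDPL
10: ✓ ADDNE  r1←0x60
11: · MOVHI

FIX = (r3, 0x13)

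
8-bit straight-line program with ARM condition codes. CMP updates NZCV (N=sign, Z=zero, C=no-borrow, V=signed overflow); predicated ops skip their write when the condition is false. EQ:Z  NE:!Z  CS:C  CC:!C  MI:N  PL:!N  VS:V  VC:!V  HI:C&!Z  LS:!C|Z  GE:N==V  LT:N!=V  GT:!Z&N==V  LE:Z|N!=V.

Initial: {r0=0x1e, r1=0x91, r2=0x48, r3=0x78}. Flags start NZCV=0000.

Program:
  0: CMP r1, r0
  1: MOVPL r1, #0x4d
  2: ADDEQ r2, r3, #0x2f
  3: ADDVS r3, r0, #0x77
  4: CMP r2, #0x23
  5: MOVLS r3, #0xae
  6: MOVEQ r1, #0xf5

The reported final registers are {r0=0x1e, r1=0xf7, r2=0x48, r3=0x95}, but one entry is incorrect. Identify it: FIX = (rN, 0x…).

FIX = (r1, 0x4d)

[0] flags=0011 → (cmp)
[1] flags=0011 PL?T → r1=0x4d
[2] flags=0011 EQ?F → skip
[3] flags=0011 VS?T → r3=0x95
[4] flags=0010 → (cmp)
[5] flags=0010 LS?F → skip
[6] flags=0010 EQ?F → skip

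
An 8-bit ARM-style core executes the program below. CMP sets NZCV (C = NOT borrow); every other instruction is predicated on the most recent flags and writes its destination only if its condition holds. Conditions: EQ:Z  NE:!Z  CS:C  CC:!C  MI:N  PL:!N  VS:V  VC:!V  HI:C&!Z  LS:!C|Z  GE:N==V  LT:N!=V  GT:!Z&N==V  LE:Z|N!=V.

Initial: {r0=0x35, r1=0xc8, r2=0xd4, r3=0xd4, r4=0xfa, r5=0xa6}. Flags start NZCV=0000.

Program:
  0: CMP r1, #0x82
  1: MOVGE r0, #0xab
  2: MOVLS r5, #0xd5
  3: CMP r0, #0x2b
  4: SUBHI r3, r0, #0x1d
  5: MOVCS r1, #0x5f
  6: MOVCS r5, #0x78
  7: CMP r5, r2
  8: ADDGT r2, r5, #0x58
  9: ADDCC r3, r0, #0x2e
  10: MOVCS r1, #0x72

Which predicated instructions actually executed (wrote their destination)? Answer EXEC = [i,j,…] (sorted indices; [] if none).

EXEC = [1,4,5,6,8,9]

0: ✓ CMP  NZCV=0010
1: ✓ MOVGE  r0←0xab
2: · MOVLS
3: ✓ CMP  NZCV=1010
4: ✓ SUBHI  r3←0x8e
5: ✓ MOVCS  r1←0x5f
6: ✓ MOVCS  r5←0x78
7: ✓ CMP  NZCV=1001
8: ✓ ADDGT  r2←0xd0
9: ✓ ADDCC  r3←0xd9
10: · MOVCS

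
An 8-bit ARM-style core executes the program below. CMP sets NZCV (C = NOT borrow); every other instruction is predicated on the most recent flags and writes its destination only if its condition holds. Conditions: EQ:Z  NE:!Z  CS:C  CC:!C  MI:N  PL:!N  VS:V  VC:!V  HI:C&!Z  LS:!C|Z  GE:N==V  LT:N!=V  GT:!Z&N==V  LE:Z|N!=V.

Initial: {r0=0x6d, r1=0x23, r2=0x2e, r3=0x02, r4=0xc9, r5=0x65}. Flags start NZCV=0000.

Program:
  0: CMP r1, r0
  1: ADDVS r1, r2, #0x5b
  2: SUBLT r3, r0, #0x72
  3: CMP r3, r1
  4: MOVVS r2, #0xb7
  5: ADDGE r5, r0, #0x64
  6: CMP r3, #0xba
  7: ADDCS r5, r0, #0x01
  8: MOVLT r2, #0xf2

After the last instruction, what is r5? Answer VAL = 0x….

VAL = 0x6e

0: ✓ CMP  NZCV=1000
1: · ADDVS
2: ✓ SUBLT  r3←0xfb
3: ✓ CMP  NZCV=1010
4: · MOVVS
5: · ADDGE
6: ✓ CMP  NZCV=0010
7: ✓ ADDCS  r5←0x6e
8: · MOVLT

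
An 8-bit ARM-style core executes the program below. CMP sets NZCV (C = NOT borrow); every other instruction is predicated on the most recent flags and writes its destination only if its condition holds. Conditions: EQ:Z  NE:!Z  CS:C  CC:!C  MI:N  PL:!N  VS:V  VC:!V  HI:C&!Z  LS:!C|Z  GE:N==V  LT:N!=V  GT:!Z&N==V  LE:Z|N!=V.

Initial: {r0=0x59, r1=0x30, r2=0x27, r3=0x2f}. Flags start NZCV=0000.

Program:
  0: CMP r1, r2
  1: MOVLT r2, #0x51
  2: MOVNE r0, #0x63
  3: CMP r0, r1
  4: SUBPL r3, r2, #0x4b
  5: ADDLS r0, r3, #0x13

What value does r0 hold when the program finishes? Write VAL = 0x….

[0] flags=0010 → (cmp)
[1] flags=0010 LT?F → skip
[2] flags=0010 NE?T → r0=0x63
[3] flags=0010 → (cmp)
[4] flags=0010 PL?T → r3=0xdc
[5] flags=0010 LS?F → skip

VAL = 0x63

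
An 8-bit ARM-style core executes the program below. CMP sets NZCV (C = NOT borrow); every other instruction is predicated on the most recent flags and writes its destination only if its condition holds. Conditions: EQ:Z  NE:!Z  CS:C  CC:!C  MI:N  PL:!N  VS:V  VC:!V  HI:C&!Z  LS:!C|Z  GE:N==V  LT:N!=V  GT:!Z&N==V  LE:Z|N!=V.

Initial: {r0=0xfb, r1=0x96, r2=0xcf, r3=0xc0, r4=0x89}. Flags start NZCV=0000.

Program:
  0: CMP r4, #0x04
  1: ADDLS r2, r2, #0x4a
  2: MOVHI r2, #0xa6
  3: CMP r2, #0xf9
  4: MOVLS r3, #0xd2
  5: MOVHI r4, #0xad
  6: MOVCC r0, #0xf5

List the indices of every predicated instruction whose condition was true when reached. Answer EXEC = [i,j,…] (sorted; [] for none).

0: ✓ CMP  NZCV=1010
1: · ADDLS
2: ✓ MOVHI  r2←0xa6
3: ✓ CMP  NZCV=1000
4: ✓ MOVLS  r3←0xd2
5: · MOVHI
6: ✓ MOVCC  r0←0xf5

EXEC = [2,4,6]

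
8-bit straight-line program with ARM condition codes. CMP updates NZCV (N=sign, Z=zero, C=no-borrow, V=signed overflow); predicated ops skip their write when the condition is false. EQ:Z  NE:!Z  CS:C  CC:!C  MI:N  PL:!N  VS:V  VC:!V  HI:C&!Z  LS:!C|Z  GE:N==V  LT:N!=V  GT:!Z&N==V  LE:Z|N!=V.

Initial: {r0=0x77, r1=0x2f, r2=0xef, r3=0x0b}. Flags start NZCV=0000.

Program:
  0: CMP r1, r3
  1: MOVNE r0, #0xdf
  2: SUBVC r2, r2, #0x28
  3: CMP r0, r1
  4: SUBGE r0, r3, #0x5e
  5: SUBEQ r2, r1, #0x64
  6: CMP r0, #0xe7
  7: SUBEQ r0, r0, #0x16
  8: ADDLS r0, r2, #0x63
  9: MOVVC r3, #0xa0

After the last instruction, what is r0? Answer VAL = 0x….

[0] flags=0010 → (cmp)
[1] flags=0010 NE?T → r0=0xdf
[2] flags=0010 VC?T → r2=0xc7
[3] flags=1010 → (cmp)
[4] flags=1010 GE?F → skip
[5] flags=1010 EQ?F → skip
[6] flags=1000 → (cmp)
[7] flags=1000 EQ?F → skip
[8] flags=1000 LS?T → r0=0x2a
[9] flags=1000 VC?T → r3=0xa0

VAL = 0x2a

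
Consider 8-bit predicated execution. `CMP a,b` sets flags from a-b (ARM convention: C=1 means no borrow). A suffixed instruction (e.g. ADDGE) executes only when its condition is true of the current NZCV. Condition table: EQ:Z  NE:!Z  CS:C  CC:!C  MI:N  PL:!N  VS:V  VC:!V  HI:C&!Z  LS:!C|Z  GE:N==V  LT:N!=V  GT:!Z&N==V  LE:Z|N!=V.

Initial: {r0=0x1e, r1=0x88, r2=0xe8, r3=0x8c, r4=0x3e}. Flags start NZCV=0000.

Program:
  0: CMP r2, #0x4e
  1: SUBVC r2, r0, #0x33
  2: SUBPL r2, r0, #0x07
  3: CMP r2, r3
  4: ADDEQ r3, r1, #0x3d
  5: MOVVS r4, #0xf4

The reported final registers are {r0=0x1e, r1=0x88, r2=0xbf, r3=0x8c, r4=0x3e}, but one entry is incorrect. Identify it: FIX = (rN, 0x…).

FIX = (r2, 0xeb)

[0] flags=1010 → (cmp)
[1] flags=1010 VC?T → r2=0xeb
[2] flags=1010 PL?F → skip
[3] flags=0010 → (cmp)
[4] flags=0010 EQ?F → skip
[5] flags=0010 VS?F → skip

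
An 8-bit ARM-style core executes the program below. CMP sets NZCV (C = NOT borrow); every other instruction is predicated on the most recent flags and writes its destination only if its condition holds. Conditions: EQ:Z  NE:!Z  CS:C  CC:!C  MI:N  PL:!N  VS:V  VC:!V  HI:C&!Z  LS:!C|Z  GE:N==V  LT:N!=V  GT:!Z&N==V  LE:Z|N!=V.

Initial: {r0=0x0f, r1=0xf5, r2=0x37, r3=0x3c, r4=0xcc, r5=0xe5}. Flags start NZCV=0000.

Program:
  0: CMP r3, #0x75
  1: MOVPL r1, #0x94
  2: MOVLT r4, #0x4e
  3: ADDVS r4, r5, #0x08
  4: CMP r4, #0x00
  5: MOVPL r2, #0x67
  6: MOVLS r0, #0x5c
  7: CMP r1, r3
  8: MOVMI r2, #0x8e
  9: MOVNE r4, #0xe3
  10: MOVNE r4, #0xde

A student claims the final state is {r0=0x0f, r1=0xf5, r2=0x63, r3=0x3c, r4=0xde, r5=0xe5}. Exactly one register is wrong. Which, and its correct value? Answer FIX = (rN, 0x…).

[0] flags=1000 → (cmp)
[1] flags=1000 PL?F → skip
[2] flags=1000 LT?T → r4=0x4e
[3] flags=1000 VS?F → skip
[4] flags=0010 → (cmp)
[5] flags=0010 PL?T → r2=0x67
[6] flags=0010 LS?F → skip
[7] flags=1010 → (cmp)
[8] flags=1010 MI?T → r2=0x8e
[9] flags=1010 NE?T → r4=0xe3
[10] flags=1010 NE?T → r4=0xde

FIX = (r2, 0x8e)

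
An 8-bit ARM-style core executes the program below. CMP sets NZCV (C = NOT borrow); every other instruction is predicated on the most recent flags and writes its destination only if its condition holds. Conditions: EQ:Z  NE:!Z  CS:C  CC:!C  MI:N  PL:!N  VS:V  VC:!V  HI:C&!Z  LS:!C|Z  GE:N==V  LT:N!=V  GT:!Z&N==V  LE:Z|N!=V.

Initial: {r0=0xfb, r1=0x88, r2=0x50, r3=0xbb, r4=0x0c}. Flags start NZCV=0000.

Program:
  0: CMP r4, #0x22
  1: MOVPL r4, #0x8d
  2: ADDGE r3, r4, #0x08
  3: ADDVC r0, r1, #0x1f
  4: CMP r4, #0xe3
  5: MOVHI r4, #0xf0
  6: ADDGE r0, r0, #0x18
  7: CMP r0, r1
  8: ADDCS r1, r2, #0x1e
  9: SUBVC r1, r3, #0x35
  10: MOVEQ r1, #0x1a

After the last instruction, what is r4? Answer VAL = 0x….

VAL = 0x0c

0: ✓ CMP  NZCV=1000
1: · MOVPL
2: · ADDGE
3: ✓ ADDVC  r0←0xa7
4: ✓ CMP  NZCV=0000
5: · MOVHI
6: ✓ ADDGE  r0←0xbf
7: ✓ CMP  NZCV=0010
8: ✓ ADDCS  r1←0x6e
9: ✓ SUBVC  r1←0x86
10: · MOVEQ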